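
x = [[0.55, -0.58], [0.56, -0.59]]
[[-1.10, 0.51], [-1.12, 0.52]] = x @ [[-0.89, 0.71], [1.05, -0.21]]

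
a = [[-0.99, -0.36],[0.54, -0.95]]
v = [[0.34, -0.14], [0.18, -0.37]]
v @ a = [[-0.41,0.01], [-0.38,0.29]]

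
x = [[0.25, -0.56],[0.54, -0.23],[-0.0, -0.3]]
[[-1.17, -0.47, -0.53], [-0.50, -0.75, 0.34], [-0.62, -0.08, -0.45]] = x @[[-0.04, -1.28, 1.28], [2.08, 0.27, 1.51]]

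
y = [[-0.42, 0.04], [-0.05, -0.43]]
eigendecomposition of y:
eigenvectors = [[(-0.07-0.66j), (-0.07+0.66j)],[(0.75+0j), 0.75-0.00j]]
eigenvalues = [(-0.43+0.04j), (-0.43-0.04j)]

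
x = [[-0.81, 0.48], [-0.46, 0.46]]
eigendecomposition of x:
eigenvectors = [[-0.92, -0.41],[-0.40, -0.91]]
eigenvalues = [-0.6, 0.25]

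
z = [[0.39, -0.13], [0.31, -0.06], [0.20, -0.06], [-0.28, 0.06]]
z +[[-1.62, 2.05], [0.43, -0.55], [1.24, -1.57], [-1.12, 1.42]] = [[-1.23, 1.92],[0.74, -0.61],[1.44, -1.63],[-1.40, 1.48]]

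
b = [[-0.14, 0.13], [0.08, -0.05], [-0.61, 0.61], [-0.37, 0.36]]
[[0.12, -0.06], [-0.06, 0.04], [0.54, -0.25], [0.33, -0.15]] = b@[[-0.61, 0.49], [0.28, 0.08]]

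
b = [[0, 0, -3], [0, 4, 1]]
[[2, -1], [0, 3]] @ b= [[0, -4, -7], [0, 12, 3]]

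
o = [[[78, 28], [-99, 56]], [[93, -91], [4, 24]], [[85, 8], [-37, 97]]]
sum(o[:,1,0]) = -132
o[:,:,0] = [[78, -99], [93, 4], [85, -37]]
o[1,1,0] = 4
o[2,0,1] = 8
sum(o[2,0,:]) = 93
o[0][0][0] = 78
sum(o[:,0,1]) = -55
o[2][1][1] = 97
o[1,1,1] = 24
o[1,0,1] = -91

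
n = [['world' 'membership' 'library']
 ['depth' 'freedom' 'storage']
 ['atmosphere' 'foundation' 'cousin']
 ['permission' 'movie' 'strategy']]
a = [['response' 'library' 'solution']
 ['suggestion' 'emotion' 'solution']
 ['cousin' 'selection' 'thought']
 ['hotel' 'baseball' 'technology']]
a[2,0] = 'cousin'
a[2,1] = 'selection'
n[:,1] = ['membership', 'freedom', 'foundation', 'movie']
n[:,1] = ['membership', 'freedom', 'foundation', 'movie']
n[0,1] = 'membership'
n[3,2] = 'strategy'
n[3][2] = 'strategy'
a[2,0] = 'cousin'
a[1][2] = 'solution'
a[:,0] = ['response', 'suggestion', 'cousin', 'hotel']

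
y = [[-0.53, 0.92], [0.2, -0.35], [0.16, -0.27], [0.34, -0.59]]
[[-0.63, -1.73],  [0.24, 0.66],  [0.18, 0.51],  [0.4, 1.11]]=y @ [[0.26, 0.71],  [-0.53, -1.47]]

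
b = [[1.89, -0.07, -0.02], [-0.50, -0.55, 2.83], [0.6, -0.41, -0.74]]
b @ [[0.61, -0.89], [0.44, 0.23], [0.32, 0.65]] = [[1.12, -1.71], [0.36, 2.16], [-0.05, -1.11]]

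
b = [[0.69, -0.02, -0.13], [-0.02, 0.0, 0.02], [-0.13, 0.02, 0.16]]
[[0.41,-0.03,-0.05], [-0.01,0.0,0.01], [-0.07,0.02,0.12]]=b@[[0.60, -0.03, 0.07],[-0.03, 0.61, 0.01],[0.07, 0.01, 0.79]]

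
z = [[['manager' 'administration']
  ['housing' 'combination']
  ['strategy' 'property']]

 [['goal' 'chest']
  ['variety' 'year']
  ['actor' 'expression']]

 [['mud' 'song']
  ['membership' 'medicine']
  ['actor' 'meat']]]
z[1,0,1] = 'chest'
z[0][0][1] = 'administration'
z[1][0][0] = 'goal'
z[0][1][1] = 'combination'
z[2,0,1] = 'song'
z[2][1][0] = 'membership'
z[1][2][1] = 'expression'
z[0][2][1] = 'property'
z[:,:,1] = [['administration', 'combination', 'property'], ['chest', 'year', 'expression'], ['song', 'medicine', 'meat']]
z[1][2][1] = 'expression'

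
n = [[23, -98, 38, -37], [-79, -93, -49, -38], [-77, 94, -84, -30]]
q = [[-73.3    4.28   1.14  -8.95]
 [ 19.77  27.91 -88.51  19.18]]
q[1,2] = -88.51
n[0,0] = 23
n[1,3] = -38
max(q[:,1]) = 27.91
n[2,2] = -84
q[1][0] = 19.77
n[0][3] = -37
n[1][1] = -93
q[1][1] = 27.91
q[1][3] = 19.18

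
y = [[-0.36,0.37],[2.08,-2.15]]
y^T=[[-0.36, 2.08],  [0.37, -2.15]]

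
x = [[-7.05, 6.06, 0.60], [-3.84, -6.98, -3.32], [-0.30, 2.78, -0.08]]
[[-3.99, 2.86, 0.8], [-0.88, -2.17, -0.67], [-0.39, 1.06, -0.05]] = x@[[0.48, -0.09, -0.1], [-0.09, 0.37, -0.02], [-0.1, -0.02, 0.36]]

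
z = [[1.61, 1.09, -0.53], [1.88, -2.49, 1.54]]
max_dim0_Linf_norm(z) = 2.49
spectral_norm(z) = 3.48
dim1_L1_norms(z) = [3.23, 5.91]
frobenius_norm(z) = 4.02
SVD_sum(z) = [[-0.11, 0.16, -0.10], [1.77, -2.55, 1.57]] + [[1.72,0.93,-0.43], [0.11,0.06,-0.03]]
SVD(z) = [[-0.06, 1.0], [1.0, 0.06]] @ diag([3.483889967456803, 2.0074139320662883]) @ [[0.51, -0.73, 0.45], [0.86, 0.46, -0.22]]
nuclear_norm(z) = 5.49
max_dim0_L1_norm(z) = 3.58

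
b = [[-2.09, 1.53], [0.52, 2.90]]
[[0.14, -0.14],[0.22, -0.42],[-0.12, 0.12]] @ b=[[-0.37, -0.19], [-0.68, -0.88], [0.31, 0.16]]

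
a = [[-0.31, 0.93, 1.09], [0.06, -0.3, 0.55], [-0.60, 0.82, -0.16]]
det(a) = -0.32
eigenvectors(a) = [[(0.19+0j),(0.85+0j),0.85-0.00j], [(0.7+0j),(0.32+0.09j),(0.32-0.09j)], [-0.69+0.00j,-0.01+0.41j,-0.01-0.41j]]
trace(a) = -0.77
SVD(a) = [[-0.89,0.33,0.31],[-0.05,0.60,-0.8],[-0.45,-0.73,-0.52]] @ diag([1.5985368598472924, 1.0046168955607666, 0.1965319334444342]) @ [[0.34, -0.74, -0.58], [0.37, -0.46, 0.81], [0.87, 0.49, -0.11]]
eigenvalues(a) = [(-0.82+0j), (0.03+0.62j), (0.03-0.62j)]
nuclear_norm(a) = 2.80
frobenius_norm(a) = 1.90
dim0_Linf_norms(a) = [0.6, 0.93, 1.09]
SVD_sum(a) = [[-0.48, 1.06, 0.83], [-0.03, 0.06, 0.04], [-0.24, 0.53, 0.42]] + [[0.12, -0.16, 0.27],[0.22, -0.28, 0.49],[-0.27, 0.34, -0.59]] + [[0.05, 0.03, -0.01], [-0.14, -0.08, 0.02], [-0.09, -0.05, 0.01]]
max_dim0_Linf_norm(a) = 1.09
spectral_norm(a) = 1.60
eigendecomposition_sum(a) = [[(0.08-0j), -0.21+0.00j, 0.04+0.00j], [0.28-0.00j, -0.74+0.00j, 0.16+0.00j], [-0.27+0.00j, 0.73-0.00j, (-0.16-0j)]] + [[-0.19+0.35j, (0.57-0.1j), (0.52-0.01j)], [(-0.11+0.11j), 0.22+0.02j, 0.19+0.05j], [(-0.16-0.09j), 0.05+0.27j, (-0+0.25j)]] + [[(-0.19-0.35j), (0.57+0.1j), (0.52+0.01j)], [-0.11-0.11j, 0.22-0.02j, (0.19-0.05j)], [(-0.16+0.09j), (0.05-0.27j), (-0-0.25j)]]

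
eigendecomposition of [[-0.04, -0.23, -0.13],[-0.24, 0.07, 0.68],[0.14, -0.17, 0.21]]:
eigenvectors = [[-0.78+0.00j, -0.35+0.24j, -0.35-0.24j], [(-0.63+0j), (0.76+0j), (0.76-0j)], [0.00+0.00j, (0.06+0.49j), 0.06-0.49j]]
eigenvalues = [(-0.23+0j), (0.23+0.37j), (0.23-0.37j)]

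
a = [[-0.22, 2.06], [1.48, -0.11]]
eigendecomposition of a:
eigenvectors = [[-0.77, -0.75], [0.63, -0.66]]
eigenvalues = [-1.91, 1.58]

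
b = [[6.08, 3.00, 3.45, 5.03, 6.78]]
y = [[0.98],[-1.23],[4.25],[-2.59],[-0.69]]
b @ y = [[-0.77]]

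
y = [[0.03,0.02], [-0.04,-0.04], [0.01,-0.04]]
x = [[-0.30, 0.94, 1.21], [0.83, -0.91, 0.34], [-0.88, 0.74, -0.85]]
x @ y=[[-0.03, -0.09], [0.06, 0.04], [-0.06, -0.01]]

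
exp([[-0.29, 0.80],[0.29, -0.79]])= [[0.82, 0.49], [0.18, 0.52]]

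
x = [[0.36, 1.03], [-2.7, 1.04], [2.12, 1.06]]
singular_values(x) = [3.45, 1.81]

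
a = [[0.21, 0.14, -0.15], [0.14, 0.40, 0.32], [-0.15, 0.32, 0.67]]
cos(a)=[[0.96, -0.02, 0.04], [-0.02, 0.87, -0.15], [0.04, -0.15, 0.73]]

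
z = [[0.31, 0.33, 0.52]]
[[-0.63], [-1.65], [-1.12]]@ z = [[-0.2, -0.21, -0.33], [-0.51, -0.54, -0.86], [-0.35, -0.37, -0.58]]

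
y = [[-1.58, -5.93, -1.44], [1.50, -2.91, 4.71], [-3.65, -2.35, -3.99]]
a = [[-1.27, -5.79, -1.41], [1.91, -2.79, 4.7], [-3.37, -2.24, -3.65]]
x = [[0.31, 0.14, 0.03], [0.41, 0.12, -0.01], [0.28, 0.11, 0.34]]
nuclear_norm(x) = 0.97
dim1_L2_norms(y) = [6.3, 5.74, 5.9]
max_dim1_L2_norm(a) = 6.09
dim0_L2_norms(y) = [4.25, 7.01, 6.34]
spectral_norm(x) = 0.65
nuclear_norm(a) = 14.96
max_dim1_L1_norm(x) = 0.73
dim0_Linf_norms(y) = [3.65, 5.93, 4.71]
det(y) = 50.99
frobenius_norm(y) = 10.36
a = x + y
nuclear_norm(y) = 15.49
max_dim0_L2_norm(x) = 0.59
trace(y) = -8.48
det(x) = -0.01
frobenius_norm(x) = 0.71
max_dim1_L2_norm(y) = 6.3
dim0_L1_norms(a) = [6.55, 10.82, 9.76]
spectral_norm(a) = 7.62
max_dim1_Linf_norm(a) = 5.79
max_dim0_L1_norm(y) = 11.19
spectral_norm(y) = 8.01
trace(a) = -7.71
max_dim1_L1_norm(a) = 9.4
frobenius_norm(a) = 10.02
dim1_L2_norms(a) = [6.09, 5.79, 5.45]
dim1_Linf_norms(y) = [5.93, 4.71, 3.99]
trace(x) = 0.77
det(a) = 44.33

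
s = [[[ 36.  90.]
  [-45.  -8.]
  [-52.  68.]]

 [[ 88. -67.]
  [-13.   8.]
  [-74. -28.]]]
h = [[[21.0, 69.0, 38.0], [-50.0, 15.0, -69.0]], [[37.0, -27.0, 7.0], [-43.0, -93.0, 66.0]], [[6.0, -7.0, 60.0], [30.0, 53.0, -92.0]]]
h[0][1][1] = 15.0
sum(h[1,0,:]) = 17.0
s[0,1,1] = -8.0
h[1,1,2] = 66.0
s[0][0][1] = 90.0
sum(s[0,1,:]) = -53.0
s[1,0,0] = 88.0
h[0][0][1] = 69.0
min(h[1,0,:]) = -27.0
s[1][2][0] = -74.0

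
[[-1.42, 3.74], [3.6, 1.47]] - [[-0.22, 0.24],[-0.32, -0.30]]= [[-1.2, 3.50],[3.92, 1.77]]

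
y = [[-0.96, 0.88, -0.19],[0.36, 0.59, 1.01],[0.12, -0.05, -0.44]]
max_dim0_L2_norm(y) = 1.12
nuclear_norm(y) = 2.87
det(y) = 0.46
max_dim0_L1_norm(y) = 1.64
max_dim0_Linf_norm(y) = 1.01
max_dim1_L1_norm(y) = 2.03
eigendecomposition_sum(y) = [[0.09, 0.35, 0.27], [0.18, 0.69, 0.54], [0.00, 0.01, 0.00]] + [[-1.32, 0.68, -1.7], [0.11, -0.06, 0.14], [0.30, -0.15, 0.38]] + [[0.27, -0.15, 1.24], [0.07, -0.04, 0.33], [-0.18, 0.1, -0.83]]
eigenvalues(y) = [0.78, -0.99, -0.6]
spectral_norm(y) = 1.32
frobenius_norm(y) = 1.85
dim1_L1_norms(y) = [2.03, 1.96, 0.61]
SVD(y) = [[-1.0, 0.04, 0.05], [-0.03, -0.96, 0.29], [0.06, 0.29, 0.96]] @ diag([1.3175455697668612, 1.276097488716544, 0.2757695974523781]) @ [[0.73,-0.68,0.10], [-0.27,-0.43,-0.86], [0.63,0.60,-0.49]]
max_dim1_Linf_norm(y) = 1.01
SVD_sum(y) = [[-0.95, 0.89, -0.14],[-0.02, 0.02, -0.00],[0.05, -0.05, 0.01]] + [[-0.01, -0.02, -0.05], [0.33, 0.52, 1.05], [-0.1, -0.16, -0.32]] + [[0.01, 0.01, -0.01], [0.05, 0.05, -0.04], [0.17, 0.16, -0.13]]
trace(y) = -0.81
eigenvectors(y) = [[0.45,  0.97,  -0.81], [0.89,  -0.08,  -0.22], [0.01,  -0.22,  0.54]]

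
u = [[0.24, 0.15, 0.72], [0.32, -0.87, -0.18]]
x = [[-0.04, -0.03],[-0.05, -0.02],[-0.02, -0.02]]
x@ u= [[-0.02, 0.02, -0.02], [-0.02, 0.01, -0.03], [-0.01, 0.01, -0.01]]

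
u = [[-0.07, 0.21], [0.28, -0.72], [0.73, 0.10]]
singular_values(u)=[0.86, 0.67]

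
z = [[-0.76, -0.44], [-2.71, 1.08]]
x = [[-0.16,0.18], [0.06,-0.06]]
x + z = [[-0.92,-0.26], [-2.65,1.02]]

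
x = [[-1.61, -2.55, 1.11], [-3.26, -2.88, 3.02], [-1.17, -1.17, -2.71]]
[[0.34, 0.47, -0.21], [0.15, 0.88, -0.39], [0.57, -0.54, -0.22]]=x @ [[-0.0,  0.04,  0.13], [-0.19,  -0.11,  0.01], [-0.13,  0.23,  0.02]]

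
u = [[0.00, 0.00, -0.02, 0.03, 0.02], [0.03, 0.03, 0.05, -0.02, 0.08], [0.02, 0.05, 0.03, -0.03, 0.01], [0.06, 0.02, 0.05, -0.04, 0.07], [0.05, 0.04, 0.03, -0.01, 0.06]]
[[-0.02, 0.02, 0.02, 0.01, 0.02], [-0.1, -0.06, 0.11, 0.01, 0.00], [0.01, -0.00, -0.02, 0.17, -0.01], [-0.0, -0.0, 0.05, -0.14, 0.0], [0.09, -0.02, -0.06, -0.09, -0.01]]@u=[[0.00, 0.0, 0.0, -0.00, 0.00], [0.00, 0.0, 0.0, -0.01, -0.00], [0.01, 0.00, 0.01, -0.01, 0.01], [-0.01, -0.00, -0.01, 0.0, -0.01], [-0.01, -0.01, -0.01, 0.01, -0.01]]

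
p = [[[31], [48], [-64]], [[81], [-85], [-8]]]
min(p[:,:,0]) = -85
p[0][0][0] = 31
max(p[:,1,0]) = 48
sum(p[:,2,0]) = -72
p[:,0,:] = [[31], [81]]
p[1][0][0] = 81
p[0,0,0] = 31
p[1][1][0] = -85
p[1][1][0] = -85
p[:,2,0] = [-64, -8]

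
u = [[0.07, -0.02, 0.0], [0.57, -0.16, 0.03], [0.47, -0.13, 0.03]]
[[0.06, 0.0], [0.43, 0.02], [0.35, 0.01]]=u @ [[0.66, -0.04], [-0.57, -0.28], [-1.23, -0.21]]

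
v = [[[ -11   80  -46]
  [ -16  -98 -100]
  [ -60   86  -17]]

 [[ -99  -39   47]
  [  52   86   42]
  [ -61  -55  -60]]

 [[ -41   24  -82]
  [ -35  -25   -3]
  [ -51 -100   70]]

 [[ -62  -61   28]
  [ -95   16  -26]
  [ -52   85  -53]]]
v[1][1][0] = 52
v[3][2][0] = -52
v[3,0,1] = -61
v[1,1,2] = 42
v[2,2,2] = 70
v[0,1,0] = -16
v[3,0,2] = 28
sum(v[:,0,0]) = -213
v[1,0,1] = -39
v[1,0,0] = -99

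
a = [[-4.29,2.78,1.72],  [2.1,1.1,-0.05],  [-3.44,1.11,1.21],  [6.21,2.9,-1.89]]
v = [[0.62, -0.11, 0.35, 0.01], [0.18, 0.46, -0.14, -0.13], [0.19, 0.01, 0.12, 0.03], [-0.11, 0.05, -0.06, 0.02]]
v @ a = [[-4.03, 2.02, 1.48], [-0.13, 0.47, 0.36], [-1.02, 0.76, 0.41], [0.91, -0.26, -0.30]]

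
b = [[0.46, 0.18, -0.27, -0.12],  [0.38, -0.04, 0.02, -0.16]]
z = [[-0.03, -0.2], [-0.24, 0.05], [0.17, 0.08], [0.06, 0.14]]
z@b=[[-0.09,0.00,0.0,0.04], [-0.09,-0.05,0.07,0.02], [0.11,0.03,-0.04,-0.03], [0.08,0.01,-0.01,-0.03]]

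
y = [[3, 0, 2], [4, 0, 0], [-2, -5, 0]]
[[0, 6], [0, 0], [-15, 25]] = y @ [[0, 0], [3, -5], [0, 3]]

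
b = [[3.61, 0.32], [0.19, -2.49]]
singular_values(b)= [3.62, 2.5]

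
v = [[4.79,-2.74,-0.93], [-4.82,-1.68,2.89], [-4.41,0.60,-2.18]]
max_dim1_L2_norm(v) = 5.87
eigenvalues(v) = [(7.21+0j), (-3.14+1.26j), (-3.14-1.26j)]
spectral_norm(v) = 8.24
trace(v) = 0.93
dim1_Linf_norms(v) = [4.79, 4.82, 4.41]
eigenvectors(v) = [[0.75+0.00j, (-0.27-0.1j), -0.27+0.10j],[-0.53+0.00j, (-0.8+0j), -0.80-0.00j],[(-0.39+0j), (-0.04-0.52j), -0.04+0.52j]]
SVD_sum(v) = [[5.07,-0.63,-0.78], [-4.87,0.60,0.75], [-3.99,0.50,0.62]] + [[0.06, -0.68, 0.90], [0.15, -1.84, 2.46], [-0.11, 1.39, -1.85]] + [[-0.34, -1.43, -1.05],[-0.10, -0.44, -0.32],[-0.31, -1.28, -0.94]]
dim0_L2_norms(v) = [8.1, 3.27, 3.74]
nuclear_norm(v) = 14.75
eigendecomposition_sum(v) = [[5.42-0.00j, (-1.74+0j), (-1.07-0j)],[(-3.85+0j), (1.24+0j), (0.76+0j)],[(-2.79+0j), (0.9+0j), (0.55+0j)]] + [[-0.32+0.34j, (-0.5-0.15j), (0.07+0.86j)], [-0.49+1.21j, (-1.46+0.13j), 1.06+2.18j], [-0.81-0.26j, (-0.15-0.94j), (-1.37+0.79j)]] + [[(-0.32-0.34j), -0.50+0.15j, 0.07-0.86j],[(-0.49-1.21j), -1.46-0.13j, (1.06-2.18j)],[-0.81+0.26j, -0.15+0.94j, (-1.37-0.79j)]]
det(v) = 82.53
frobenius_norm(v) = 9.50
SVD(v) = [[-0.63, 0.28, -0.73], [0.60, 0.77, -0.22], [0.49, -0.58, -0.65]] @ diag([8.242022529866876, 4.017657885838716, 2.492286044884261]) @ [[-0.98, 0.12, 0.15], [0.05, -0.60, 0.80], [0.19, 0.79, 0.58]]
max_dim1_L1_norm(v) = 9.39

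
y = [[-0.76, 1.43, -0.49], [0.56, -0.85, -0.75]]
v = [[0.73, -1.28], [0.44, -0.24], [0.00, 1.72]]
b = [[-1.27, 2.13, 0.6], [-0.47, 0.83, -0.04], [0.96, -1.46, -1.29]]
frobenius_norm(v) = 2.32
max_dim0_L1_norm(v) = 3.24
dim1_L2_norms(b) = [2.55, 0.95, 2.17]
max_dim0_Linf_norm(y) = 1.43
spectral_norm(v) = 2.22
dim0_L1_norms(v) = [1.17, 3.24]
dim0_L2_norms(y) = [0.94, 1.66, 0.9]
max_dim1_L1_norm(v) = 2.01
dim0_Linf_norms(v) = [0.73, 1.72]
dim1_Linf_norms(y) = [1.43, 0.85]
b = v @ y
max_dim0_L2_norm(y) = 1.66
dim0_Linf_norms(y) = [0.76, 1.43, 0.75]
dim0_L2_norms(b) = [1.66, 2.71, 1.42]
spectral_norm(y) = 1.91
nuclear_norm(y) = 2.81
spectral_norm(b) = 3.40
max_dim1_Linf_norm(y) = 1.43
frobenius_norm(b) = 3.48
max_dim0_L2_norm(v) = 2.16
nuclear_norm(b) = 4.17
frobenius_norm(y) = 2.11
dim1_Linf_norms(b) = [2.13, 0.83, 1.46]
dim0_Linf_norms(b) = [1.27, 2.13, 1.29]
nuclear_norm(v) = 2.90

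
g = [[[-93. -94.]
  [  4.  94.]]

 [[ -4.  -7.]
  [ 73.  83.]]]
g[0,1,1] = 94.0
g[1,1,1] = 83.0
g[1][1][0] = 73.0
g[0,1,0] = 4.0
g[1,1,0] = 73.0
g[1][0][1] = -7.0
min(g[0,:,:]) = -94.0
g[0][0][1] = -94.0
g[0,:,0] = [-93.0, 4.0]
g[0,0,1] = -94.0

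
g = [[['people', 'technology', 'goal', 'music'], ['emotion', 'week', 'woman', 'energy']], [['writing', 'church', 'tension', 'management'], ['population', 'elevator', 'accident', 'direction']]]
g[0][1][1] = 'week'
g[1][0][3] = 'management'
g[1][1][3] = 'direction'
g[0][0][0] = 'people'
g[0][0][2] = 'goal'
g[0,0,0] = 'people'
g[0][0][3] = 'music'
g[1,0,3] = 'management'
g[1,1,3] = 'direction'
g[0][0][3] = 'music'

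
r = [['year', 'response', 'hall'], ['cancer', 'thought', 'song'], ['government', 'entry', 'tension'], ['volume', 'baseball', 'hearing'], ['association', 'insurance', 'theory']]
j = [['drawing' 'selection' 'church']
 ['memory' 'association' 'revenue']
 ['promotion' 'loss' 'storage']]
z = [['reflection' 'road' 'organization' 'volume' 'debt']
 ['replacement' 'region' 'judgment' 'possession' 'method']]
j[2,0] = 'promotion'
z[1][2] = 'judgment'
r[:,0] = ['year', 'cancer', 'government', 'volume', 'association']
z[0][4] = 'debt'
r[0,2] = 'hall'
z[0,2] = 'organization'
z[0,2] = 'organization'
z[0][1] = 'road'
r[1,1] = 'thought'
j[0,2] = 'church'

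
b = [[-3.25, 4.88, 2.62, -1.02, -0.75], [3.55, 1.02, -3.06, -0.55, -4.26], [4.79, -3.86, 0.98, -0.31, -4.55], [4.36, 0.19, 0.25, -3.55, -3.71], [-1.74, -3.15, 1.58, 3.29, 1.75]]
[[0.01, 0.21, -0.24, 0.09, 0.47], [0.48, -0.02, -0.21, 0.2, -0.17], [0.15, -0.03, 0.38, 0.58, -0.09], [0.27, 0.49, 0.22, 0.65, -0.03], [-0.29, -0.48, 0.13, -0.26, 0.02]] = b @[[0.06, -0.01, 0.01, 0.03, -0.07], [0.06, -0.0, -0.08, -0.02, 0.01], [-0.03, 0.01, 0.05, 0.06, 0.05], [0.03, -0.16, -0.06, -0.08, -0.02], [-0.03, 0.01, 0.01, -0.06, -0.05]]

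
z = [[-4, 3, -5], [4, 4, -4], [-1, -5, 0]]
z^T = [[-4, 4, -1], [3, 4, -5], [-5, -4, 0]]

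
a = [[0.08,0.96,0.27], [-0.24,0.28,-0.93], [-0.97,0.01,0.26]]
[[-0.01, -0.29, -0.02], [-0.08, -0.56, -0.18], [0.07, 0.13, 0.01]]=a@[[-0.05, -0.01, 0.03], [-0.03, -0.43, -0.07], [0.09, 0.47, 0.16]]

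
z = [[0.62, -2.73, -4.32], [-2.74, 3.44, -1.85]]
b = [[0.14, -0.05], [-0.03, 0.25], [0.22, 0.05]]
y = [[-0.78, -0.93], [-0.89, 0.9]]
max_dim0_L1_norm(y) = 1.83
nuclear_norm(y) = 2.48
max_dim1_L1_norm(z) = 8.03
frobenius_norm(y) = 1.75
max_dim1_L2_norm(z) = 5.15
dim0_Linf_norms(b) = [0.22, 0.25]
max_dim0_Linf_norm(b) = 0.25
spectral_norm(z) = 5.32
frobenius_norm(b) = 0.37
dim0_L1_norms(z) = [3.36, 6.17, 6.17]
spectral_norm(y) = 1.30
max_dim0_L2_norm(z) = 4.7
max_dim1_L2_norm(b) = 0.25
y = z @ b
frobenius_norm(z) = 7.02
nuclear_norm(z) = 9.90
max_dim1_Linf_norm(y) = 0.93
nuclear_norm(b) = 0.52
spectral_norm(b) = 0.27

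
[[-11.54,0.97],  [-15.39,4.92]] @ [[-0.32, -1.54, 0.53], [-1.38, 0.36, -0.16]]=[[2.35,  18.12,  -6.27],[-1.86,  25.47,  -8.94]]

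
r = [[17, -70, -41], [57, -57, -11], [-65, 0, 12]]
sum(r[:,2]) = -40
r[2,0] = -65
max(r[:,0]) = 57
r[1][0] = 57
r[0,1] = -70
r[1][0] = 57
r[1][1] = -57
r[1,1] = -57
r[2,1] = 0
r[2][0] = -65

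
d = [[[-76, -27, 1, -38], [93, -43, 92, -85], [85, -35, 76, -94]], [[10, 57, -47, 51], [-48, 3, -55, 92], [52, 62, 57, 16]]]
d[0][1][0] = 93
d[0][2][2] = 76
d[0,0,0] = -76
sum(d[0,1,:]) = 57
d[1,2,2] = 57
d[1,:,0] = [10, -48, 52]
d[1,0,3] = 51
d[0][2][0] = 85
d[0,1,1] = -43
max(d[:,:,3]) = 92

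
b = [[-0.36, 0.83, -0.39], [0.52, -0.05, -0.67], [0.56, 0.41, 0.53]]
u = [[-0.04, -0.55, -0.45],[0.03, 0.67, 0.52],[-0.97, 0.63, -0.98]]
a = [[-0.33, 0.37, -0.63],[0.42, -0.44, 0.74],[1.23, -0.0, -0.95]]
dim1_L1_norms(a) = [1.33, 1.6, 2.18]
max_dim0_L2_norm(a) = 1.36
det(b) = -0.72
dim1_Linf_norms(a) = [0.63, 0.74, 1.23]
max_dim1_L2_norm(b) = 0.99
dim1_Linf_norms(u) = [0.55, 0.67, 0.98]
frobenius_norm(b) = 1.57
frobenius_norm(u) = 1.88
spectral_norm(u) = 1.53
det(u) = -0.00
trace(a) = -1.72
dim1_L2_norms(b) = [0.99, 0.85, 0.87]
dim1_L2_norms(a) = [0.8, 0.96, 1.55]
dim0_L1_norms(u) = [1.04, 1.85, 1.95]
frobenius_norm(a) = 1.99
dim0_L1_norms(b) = [1.44, 1.29, 1.59]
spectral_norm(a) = 1.58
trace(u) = -0.35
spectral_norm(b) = 1.00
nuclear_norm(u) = 2.62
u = a @ b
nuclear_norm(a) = 2.80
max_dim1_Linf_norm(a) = 1.23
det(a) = 0.01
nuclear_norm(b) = 2.70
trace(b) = 0.12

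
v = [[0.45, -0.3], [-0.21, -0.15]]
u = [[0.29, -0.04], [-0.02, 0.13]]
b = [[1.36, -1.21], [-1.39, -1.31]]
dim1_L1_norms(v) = [0.75, 0.36]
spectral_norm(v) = 0.55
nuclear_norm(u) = 0.42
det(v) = -0.13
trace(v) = 0.30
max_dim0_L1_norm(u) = 0.31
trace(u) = 0.42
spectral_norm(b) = 1.96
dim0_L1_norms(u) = [0.31, 0.17]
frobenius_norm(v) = 0.60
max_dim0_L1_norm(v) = 0.66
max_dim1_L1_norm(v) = 0.75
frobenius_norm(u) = 0.32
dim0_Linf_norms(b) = [1.39, 1.31]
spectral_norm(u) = 0.30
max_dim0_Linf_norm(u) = 0.29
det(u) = 0.04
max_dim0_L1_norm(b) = 2.75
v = u @ b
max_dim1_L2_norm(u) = 0.29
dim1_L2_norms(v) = [0.54, 0.26]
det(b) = -3.46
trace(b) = 0.05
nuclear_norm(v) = 0.79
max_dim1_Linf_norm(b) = 1.39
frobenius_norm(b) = 2.64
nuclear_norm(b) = 3.73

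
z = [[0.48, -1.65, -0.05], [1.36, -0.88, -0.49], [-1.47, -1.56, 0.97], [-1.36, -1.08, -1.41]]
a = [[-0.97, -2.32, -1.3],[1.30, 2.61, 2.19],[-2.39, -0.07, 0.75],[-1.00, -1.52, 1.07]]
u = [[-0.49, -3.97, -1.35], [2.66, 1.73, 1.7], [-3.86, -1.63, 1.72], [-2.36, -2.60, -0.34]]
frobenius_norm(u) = 7.98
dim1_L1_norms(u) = [5.81, 6.09, 7.21, 5.3]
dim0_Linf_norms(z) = [1.47, 1.65, 1.41]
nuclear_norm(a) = 8.86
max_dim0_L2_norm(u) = 5.31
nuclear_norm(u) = 12.30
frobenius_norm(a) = 5.66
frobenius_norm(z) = 4.04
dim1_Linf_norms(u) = [3.97, 2.66, 3.86, 2.6]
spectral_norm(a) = 4.76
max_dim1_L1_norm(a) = 6.1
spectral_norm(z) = 2.91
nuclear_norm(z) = 6.86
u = a + z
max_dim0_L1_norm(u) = 9.93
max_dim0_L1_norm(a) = 6.52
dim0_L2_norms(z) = [2.47, 2.66, 1.78]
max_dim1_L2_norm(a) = 3.65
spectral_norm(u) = 6.88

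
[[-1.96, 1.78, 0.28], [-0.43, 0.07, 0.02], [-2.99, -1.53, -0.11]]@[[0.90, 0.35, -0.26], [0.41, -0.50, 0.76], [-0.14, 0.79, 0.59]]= [[-1.07, -1.35, 2.03],[-0.36, -0.17, 0.18],[-3.30, -0.37, -0.45]]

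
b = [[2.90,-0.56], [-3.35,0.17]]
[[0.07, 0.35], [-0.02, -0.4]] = b @ [[0.0, 0.12],  [-0.12, -0.0]]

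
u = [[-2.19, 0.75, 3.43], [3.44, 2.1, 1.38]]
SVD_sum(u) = [[-2.26,-0.74,0.42], [3.39,1.11,-0.63]] + [[0.07, 1.49, 3.01], [0.05, 0.99, 2.01]]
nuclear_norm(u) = 8.39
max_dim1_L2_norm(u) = 4.26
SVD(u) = [[-0.55, 0.83], [0.83, 0.55]] @ diag([4.354735819705123, 4.038288739129132]) @ [[0.94, 0.31, -0.17],[0.02, 0.44, 0.9]]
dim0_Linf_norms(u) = [3.44, 2.1, 3.43]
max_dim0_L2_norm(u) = 4.08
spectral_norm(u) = 4.35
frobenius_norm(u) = 5.94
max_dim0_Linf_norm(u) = 3.44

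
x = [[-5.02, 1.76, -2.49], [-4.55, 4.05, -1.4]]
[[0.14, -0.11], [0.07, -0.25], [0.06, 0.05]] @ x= [[-0.20,-0.20,-0.19], [0.79,-0.89,0.18], [-0.53,0.31,-0.22]]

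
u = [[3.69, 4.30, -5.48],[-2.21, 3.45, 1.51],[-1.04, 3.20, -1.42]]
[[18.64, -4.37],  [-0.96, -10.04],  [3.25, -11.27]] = u@ [[2.37, 3.48], [1.51, -1.53], [-0.62, 1.94]]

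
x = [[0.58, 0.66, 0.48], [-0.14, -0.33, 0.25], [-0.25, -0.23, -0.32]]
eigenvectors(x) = [[-0.82+0.00j, (-0.82-0j), (0.74+0j)], [(0.5-0.07j), 0.50+0.07j, (-0.66+0j)], [(0.26+0.01j), (0.26-0.01j), (-0.16+0j)]]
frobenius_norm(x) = 1.19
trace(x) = -0.07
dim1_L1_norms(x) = [1.72, 0.72, 0.8]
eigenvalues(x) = [(0.02+0.05j), (0.02-0.05j), (-0.11+0j)]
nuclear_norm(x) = 1.53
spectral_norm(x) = 1.11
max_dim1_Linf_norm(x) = 0.66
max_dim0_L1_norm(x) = 1.22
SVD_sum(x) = [[0.58, 0.67, 0.47], [-0.11, -0.12, -0.09], [-0.26, -0.3, -0.21]] + [[-0.0,-0.01,0.01], [-0.03,-0.21,0.34], [0.01,0.07,-0.11]] + [[-0.0, 0.0, 0.0], [-0.0, 0.0, 0.00], [-0.0, 0.00, 0.00]]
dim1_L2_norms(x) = [1.0, 0.44, 0.47]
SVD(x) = [[-0.9,  -0.03,  0.43], [0.17,  -0.95,  0.27], [0.40,  0.31,  0.86]] @ diag([1.1121883322830075, 0.4174164572361952, 0.0007840675518618074]) @ [[-0.58, -0.67, -0.47],[0.08, 0.52, -0.85],[-0.81, 0.53, 0.25]]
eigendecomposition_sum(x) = [[0.57-0.35j, 0.40-0.20j, (0.97-0.79j)], [(-0.32+0.26j), -0.23+0.16j, (-0.53+0.57j)], [(-0.19+0.11j), (-0.13+0.06j), (-0.32+0.25j)]] + [[(0.57+0.35j), (0.4+0.2j), 0.97+0.79j], [(-0.32-0.26j), (-0.23-0.16j), (-0.53-0.57j)], [(-0.19-0.11j), -0.13-0.06j, (-0.32-0.25j)]] + [[(-0.56-0j), -0.15-0.00j, -1.47-0.00j], [(0.5+0j), (0.13+0j), (1.31+0j)], [0.12+0.00j, 0.03+0.00j, 0.32+0.00j]]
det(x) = -0.00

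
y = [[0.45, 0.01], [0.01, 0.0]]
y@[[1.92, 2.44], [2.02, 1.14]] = [[0.88, 1.11],[0.02, 0.02]]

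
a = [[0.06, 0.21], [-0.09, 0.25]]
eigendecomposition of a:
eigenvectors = [[0.84+0.00j, (0.84-0j)], [(0.38+0.4j), (0.38-0.4j)]]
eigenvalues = [(0.16+0.1j), (0.16-0.1j)]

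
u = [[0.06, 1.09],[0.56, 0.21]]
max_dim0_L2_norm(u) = 1.11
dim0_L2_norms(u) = [0.56, 1.11]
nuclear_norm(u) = 1.66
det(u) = -0.60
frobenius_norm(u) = 1.24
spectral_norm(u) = 1.13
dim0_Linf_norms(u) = [0.56, 1.09]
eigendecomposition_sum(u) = [[-0.36,0.45], [0.23,-0.29]] + [[0.42, 0.64], [0.33, 0.5]]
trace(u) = 0.27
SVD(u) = [[-0.96, -0.28], [-0.28, 0.96]] @ diag([1.1258075234483058, 0.5309966291297836]) @ [[-0.19, -0.98], [0.98, -0.19]]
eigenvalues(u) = [-0.65, 0.92]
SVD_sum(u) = [[0.2,1.06], [0.06,0.31]] + [[-0.14, 0.03], [0.50, -0.1]]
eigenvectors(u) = [[-0.84, -0.79], [0.55, -0.62]]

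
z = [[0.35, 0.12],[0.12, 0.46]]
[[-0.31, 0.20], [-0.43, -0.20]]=z @ [[-0.63, 0.78],[-0.78, -0.63]]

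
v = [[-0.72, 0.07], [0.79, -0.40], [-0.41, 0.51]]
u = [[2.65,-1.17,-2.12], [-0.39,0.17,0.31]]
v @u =[[-1.94, 0.85, 1.55], [2.25, -0.99, -1.80], [-1.29, 0.57, 1.03]]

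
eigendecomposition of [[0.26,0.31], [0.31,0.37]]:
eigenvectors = [[-0.77, -0.64],[0.64, -0.77]]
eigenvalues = [0.0, 0.63]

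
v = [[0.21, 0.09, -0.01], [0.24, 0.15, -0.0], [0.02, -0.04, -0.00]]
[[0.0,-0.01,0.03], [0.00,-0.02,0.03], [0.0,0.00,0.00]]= v@[[-0.0,-0.01,0.13], [0.0,-0.09,0.02], [0.00,-0.06,-0.1]]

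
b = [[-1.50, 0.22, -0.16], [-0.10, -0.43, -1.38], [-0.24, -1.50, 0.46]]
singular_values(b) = [1.59, 1.58, 1.38]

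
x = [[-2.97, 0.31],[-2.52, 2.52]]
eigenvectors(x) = [[-0.9, -0.06], [-0.43, -1.0]]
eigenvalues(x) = [-2.82, 2.37]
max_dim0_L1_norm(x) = 5.49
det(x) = -6.70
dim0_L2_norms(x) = [3.9, 2.54]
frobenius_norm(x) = 4.65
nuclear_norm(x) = 5.92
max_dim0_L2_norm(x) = 3.9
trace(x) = -0.45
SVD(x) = [[-0.62, -0.78], [-0.78, 0.62]] @ diag([4.391839375313778, 1.5262853276643538]) @ [[0.87, -0.49], [0.49, 0.87]]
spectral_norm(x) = 4.39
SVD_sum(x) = [[-2.38,  1.35],  [-2.99,  1.69]] + [[-0.59, -1.04], [0.47, 0.83]]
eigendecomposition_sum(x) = [[-2.9, 0.17], [-1.37, 0.08]] + [[-0.07, 0.14], [-1.15, 2.44]]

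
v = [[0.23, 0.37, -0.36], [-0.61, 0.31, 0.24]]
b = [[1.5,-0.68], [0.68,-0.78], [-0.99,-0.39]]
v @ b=[[0.95, -0.3], [-0.94, 0.08]]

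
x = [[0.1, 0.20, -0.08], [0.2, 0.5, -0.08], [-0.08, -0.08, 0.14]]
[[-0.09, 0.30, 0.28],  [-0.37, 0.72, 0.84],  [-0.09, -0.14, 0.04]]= x @ [[2.36, 2.48, 2.73], [-1.73, 0.56, 0.97], [-0.3, 0.73, 2.4]]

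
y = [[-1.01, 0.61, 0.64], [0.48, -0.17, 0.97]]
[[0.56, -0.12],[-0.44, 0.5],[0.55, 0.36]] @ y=[[-0.62, 0.36, 0.24], [0.68, -0.35, 0.20], [-0.38, 0.27, 0.7]]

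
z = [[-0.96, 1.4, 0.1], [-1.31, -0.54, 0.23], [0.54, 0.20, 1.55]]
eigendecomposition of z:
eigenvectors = [[(0.7+0j), 0.70-0.00j, 0.07+0.00j], [0.10+0.69j, (0.1-0.69j), 0.06+0.00j], [(-0.1-0.12j), (-0.1+0.12j), (1+0j)]]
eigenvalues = [(-0.78+1.35j), (-0.78-1.35j), (1.6+0j)]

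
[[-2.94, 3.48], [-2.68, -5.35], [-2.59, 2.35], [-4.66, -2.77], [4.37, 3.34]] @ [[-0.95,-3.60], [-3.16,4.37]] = [[-8.2, 25.79], [19.45, -13.73], [-4.97, 19.59], [13.18, 4.67], [-14.71, -1.14]]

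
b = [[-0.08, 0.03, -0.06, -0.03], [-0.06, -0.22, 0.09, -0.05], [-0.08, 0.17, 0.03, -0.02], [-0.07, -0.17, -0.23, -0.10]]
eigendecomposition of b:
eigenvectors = [[(0.02+0j),(-0.48+0j),(-0.38-0.07j),(-0.38+0.07j)], [-0.26+0.00j,-0.10+0.00j,(0.66+0j),0.66-0.00j], [(-0.59+0j),-0.06+0.00j,-0.55-0.05j,(-0.55+0.05j)], [(0.76+0j),0.87+0.00j,-0.28-0.15j,(-0.28+0.15j)]]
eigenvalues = [(0.13+0j), (-0.03+0j), (-0.24+0.01j), (-0.24-0.01j)]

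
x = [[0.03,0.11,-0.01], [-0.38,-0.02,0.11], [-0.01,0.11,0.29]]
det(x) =0.012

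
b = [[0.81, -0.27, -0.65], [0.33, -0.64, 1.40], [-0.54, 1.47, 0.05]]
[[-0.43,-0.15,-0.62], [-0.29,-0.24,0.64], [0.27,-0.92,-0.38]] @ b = [[-0.06, -0.7, 0.04],[-0.66, 1.17, -0.12],[0.12, -0.04, -1.48]]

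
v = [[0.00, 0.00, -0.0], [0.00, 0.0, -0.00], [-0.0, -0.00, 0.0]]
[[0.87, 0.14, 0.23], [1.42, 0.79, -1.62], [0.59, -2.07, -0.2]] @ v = [[0.00,  0.00,  0.0], [0.0,  0.00,  0.0], [0.0,  0.00,  0.0]]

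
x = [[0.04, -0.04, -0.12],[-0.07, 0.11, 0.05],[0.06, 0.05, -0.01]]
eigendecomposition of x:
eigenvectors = [[(0.7+0j), 0.70-0.00j, (-0.44+0j)], [0.10+0.32j, 0.10-0.32j, 0.89+0.00j], [0.23-0.58j, 0.23+0.58j, (0.11+0j)]]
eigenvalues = [(-0.01+0.08j), (-0.01-0.08j), (0.15+0j)]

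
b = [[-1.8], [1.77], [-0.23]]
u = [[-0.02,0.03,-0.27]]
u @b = [[0.15]]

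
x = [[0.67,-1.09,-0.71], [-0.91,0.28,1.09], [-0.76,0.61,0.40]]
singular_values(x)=[2.2, 0.67, 0.26]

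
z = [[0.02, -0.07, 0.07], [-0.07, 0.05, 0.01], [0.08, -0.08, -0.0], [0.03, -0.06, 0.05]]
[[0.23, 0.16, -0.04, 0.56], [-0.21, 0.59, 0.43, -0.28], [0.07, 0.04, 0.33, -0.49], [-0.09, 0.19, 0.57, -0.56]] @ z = [[0.01,-0.04,0.05], [-0.02,0.03,-0.02], [0.01,0.00,-0.02], [0.01,0.00,-0.03]]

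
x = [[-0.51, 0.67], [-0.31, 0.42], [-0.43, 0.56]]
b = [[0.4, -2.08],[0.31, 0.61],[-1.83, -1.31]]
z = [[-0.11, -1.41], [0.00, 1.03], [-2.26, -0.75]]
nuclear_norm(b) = 4.36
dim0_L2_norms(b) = [1.9, 2.53]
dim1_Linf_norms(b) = [2.08, 0.61, 1.83]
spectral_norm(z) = 2.52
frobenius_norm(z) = 2.95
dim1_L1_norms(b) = [2.48, 0.92, 3.14]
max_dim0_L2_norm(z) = 2.26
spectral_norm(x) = 1.22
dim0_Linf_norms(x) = [0.51, 0.67]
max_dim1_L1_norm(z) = 3.01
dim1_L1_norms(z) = [1.52, 1.03, 3.01]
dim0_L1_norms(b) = [2.54, 4.0]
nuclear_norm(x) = 1.22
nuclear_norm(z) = 4.06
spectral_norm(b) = 2.69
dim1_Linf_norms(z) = [1.41, 1.03, 2.26]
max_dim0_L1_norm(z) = 3.19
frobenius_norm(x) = 1.22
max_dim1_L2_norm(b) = 2.25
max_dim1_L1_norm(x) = 1.18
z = b + x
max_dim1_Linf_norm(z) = 2.26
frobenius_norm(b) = 3.17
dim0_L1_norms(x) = [1.25, 1.65]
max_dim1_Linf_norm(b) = 2.08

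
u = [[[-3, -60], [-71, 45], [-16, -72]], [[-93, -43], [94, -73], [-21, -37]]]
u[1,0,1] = -43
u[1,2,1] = -37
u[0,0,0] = -3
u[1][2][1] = -37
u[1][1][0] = 94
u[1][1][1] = -73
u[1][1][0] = 94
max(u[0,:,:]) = 45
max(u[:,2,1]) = -37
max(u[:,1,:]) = 94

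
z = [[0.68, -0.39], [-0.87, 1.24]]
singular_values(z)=[1.68, 0.3]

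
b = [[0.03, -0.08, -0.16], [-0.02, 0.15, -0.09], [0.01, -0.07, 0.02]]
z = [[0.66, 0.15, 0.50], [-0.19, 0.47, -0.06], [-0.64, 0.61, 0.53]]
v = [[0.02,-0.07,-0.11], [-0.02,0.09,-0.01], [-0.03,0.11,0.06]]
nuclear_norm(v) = 0.27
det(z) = 0.30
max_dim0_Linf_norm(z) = 0.66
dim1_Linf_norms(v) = [0.11, 0.09, 0.11]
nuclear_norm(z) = 2.27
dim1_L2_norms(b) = [0.18, 0.18, 0.07]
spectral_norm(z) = 1.11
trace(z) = 1.66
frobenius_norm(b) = 0.26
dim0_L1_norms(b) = [0.06, 0.3, 0.27]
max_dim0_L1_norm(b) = 0.3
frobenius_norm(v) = 0.21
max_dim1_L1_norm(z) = 1.78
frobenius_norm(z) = 1.43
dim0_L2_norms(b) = [0.04, 0.18, 0.18]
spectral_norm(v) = 0.19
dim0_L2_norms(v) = [0.04, 0.16, 0.13]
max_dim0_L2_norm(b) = 0.18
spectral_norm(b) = 0.19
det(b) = -0.00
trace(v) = 0.17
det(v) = -0.00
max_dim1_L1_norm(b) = 0.27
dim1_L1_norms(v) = [0.2, 0.12, 0.2]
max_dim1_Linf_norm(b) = 0.16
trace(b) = 0.20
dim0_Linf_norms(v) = [0.03, 0.11, 0.11]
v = z @ b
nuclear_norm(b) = 0.37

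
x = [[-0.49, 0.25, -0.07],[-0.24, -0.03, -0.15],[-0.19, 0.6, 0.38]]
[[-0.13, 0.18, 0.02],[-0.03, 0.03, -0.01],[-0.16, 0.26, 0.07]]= x@ [[0.19, -0.17, -0.07], [-0.17, 0.38, 0.0], [-0.07, 0.0, 0.15]]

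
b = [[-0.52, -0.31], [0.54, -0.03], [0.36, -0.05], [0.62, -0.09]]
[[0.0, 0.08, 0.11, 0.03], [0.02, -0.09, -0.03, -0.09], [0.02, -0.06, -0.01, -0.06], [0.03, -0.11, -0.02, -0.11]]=b @ [[0.04, -0.17, -0.07, -0.15], [-0.08, 0.03, -0.24, 0.14]]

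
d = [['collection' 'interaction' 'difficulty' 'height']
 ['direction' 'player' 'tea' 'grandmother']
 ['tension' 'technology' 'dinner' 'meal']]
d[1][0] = 'direction'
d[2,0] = 'tension'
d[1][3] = 'grandmother'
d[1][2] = 'tea'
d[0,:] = ['collection', 'interaction', 'difficulty', 'height']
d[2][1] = 'technology'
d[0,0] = 'collection'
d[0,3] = 'height'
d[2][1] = 'technology'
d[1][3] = 'grandmother'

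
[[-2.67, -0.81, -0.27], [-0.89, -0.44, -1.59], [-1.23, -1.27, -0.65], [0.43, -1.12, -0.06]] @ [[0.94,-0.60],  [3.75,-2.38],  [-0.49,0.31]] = [[-5.42, 3.45],  [-1.71, 1.09],  [-5.6, 3.56],  [-3.77, 2.39]]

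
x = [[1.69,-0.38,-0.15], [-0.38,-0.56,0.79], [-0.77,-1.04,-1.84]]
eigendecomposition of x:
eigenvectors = [[(0.97+0j), 0.06j, 0.00-0.06j], [-0.21+0.00j, 0.43+0.46j, (0.43-0.46j)], [(-0.15+0j), (-0.77+0j), (-0.77-0j)]]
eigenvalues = [(1.79+0j), (-1.25+0.68j), (-1.25-0.68j)]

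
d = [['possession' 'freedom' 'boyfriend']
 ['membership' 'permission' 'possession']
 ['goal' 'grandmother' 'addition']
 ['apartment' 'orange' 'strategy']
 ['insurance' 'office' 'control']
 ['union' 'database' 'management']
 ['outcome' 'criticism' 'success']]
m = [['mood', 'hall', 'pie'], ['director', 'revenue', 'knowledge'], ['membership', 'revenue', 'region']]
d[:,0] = ['possession', 'membership', 'goal', 'apartment', 'insurance', 'union', 'outcome']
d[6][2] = 'success'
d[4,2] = 'control'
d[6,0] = 'outcome'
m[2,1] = 'revenue'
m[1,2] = 'knowledge'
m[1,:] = ['director', 'revenue', 'knowledge']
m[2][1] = 'revenue'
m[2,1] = 'revenue'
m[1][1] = 'revenue'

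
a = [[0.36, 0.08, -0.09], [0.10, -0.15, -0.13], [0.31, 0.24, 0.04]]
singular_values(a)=[0.53, 0.27, 0.01]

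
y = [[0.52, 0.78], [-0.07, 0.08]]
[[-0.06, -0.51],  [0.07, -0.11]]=y@ [[-0.63, 0.44], [0.34, -0.95]]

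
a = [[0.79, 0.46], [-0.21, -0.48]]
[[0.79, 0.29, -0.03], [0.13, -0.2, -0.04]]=a @ [[1.55, 0.18, -0.13], [-0.95, 0.33, 0.15]]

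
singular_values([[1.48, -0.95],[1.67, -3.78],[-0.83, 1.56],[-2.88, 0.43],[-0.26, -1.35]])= [5.21, 2.56]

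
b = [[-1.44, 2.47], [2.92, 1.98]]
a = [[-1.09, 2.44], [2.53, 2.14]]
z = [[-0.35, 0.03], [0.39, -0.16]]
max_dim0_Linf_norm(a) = 2.53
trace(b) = 0.54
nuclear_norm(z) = 0.62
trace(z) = -0.51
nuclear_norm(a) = 5.93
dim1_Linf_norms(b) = [2.47, 2.92]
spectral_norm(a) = 3.49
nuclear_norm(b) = 6.38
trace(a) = 1.05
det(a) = -8.51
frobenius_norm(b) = 4.54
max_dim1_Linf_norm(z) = 0.39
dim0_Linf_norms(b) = [2.92, 2.47]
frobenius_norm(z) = 0.55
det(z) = 0.04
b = z + a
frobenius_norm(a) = 4.26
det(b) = -10.06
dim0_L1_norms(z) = [0.74, 0.19]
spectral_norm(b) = 3.54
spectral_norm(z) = 0.54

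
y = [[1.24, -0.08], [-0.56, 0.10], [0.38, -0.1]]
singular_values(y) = [1.42, 0.09]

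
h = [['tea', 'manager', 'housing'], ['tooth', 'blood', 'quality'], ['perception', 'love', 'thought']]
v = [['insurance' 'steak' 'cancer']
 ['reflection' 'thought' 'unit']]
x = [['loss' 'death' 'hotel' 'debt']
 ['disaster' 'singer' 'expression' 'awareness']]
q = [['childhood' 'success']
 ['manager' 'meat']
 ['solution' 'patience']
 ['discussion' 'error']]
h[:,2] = ['housing', 'quality', 'thought']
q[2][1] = 'patience'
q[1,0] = 'manager'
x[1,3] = 'awareness'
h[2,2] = 'thought'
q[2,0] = 'solution'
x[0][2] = 'hotel'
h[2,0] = 'perception'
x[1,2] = 'expression'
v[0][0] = 'insurance'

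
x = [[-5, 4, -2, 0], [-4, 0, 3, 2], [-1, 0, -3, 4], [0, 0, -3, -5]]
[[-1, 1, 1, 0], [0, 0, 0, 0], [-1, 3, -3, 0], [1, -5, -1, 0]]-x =[[4, -3, 3, 0], [4, 0, -3, -2], [0, 3, 0, -4], [1, -5, 2, 5]]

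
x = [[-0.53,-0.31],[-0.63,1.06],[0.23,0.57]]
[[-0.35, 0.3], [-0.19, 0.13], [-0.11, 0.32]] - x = [[0.18, 0.61], [0.44, -0.93], [-0.34, -0.25]]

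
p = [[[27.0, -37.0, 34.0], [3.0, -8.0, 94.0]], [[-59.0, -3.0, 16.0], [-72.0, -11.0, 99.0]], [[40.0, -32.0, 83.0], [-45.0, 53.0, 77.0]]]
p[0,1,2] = 94.0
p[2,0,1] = -32.0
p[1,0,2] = 16.0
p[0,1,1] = -8.0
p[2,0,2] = 83.0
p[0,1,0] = 3.0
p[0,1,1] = -8.0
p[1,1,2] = 99.0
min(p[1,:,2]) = 16.0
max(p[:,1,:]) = 99.0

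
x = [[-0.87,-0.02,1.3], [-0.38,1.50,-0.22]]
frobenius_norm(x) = 2.21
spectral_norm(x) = 1.57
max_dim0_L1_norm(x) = 1.52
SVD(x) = [[-0.76,-0.65], [-0.65,0.76]] @ diag([1.5683820822552739, 1.5589347786423302]) @ [[0.58, -0.61, -0.54], [0.18, 0.74, -0.65]]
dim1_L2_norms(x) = [1.56, 1.56]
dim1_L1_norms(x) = [2.19, 2.1]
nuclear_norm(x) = 3.13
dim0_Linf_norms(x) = [0.87, 1.5, 1.3]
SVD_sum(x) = [[-0.69, 0.73, 0.64], [-0.59, 0.63, 0.55]] + [[-0.18, -0.75, 0.66], [0.21, 0.87, -0.77]]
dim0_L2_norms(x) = [0.95, 1.5, 1.32]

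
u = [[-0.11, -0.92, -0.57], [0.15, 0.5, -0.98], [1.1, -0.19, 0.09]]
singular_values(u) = [1.14, 1.12, 1.06]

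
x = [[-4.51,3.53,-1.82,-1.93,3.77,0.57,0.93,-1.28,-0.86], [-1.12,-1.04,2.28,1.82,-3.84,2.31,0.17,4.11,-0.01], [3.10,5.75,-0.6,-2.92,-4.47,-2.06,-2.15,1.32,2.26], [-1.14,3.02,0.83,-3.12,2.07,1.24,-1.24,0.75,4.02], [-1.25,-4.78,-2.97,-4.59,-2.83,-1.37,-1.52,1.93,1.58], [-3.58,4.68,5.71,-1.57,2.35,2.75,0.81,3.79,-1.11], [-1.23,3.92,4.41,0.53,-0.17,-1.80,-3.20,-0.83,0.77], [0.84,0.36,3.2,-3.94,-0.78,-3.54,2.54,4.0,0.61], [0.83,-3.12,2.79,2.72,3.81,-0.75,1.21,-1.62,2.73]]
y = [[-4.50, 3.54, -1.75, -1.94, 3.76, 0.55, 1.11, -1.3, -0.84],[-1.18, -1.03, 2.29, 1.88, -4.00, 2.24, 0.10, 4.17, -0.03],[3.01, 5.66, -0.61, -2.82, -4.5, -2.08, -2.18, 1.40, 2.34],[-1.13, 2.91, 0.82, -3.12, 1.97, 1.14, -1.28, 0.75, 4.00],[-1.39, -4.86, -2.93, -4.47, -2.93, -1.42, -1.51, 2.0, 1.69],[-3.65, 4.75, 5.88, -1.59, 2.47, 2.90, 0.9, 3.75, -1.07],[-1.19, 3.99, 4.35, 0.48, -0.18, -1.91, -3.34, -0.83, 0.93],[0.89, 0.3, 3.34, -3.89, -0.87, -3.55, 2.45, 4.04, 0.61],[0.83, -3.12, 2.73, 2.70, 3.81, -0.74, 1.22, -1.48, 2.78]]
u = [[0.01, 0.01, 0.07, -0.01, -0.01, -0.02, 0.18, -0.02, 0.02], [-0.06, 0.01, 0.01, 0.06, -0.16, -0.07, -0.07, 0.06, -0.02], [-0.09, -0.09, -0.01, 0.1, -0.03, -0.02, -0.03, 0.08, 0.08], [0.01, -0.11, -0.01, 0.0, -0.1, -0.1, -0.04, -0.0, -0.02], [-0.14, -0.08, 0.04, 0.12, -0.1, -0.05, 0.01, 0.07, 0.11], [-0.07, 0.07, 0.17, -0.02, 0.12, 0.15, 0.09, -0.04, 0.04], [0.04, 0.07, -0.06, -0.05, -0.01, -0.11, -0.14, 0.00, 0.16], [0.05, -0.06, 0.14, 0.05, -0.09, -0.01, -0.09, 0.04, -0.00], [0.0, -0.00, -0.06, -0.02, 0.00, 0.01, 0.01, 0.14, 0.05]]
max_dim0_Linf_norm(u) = 0.18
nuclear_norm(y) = 62.14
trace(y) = -5.81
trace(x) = -5.82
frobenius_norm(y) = 24.13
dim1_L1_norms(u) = [0.35, 0.52, 0.53, 0.39, 0.72, 0.77, 0.64, 0.53, 0.29]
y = u + x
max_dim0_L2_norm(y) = 11.23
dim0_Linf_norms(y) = [4.5, 5.66, 5.88, 4.47, 4.5, 3.55, 3.34, 4.17, 4.0]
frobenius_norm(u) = 0.68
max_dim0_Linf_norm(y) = 5.88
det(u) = -0.00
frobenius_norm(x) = 23.99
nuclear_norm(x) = 61.75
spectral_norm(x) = 13.26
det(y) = -214523.19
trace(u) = 0.01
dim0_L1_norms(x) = [17.6, 30.2, 24.61, 23.14, 24.09, 16.39, 13.77, 19.63, 13.95]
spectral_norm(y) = 13.35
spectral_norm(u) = 0.43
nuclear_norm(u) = 1.70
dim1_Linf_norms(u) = [0.18, 0.16, 0.1, 0.11, 0.14, 0.17, 0.16, 0.14, 0.14]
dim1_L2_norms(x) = [7.59, 6.92, 9.34, 6.7, 8.53, 9.96, 7.17, 7.91, 7.23]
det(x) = -201988.80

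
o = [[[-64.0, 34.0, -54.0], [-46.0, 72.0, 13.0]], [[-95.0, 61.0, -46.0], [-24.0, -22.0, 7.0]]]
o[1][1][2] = 7.0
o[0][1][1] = 72.0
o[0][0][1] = 34.0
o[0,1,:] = [-46.0, 72.0, 13.0]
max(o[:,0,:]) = 61.0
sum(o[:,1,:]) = 0.0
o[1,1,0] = -24.0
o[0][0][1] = 34.0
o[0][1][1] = 72.0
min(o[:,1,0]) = -46.0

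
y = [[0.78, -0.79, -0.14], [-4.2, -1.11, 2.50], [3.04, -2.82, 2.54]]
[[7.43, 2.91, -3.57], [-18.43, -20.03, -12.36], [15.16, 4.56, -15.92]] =y@[[3.4, 3.43, 0.82], [-5.34, 0.09, 5.53], [-4.03, -2.21, -1.11]]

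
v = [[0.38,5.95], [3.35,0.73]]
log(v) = [[1.48+1.63j,0.17-2.09j], [0.09-1.18j,(1.49+1.51j)]]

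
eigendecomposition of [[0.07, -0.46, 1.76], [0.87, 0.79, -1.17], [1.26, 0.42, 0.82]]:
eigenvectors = [[-0.69, -0.55, 0.44], [0.18, 0.77, -0.87], [-0.7, 0.32, -0.24]]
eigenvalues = [1.96, -0.32, 0.04]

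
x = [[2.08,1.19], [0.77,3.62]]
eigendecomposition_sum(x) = [[1.32, -0.79],[-0.51, 0.3]] + [[0.76, 1.98], [1.28, 3.32]]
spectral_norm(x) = 4.10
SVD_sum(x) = [[0.78, 1.76], [1.46, 3.31]] + [[1.3, -0.57], [-0.69, 0.31]]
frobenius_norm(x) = 4.41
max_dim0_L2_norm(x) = 3.81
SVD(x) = [[0.47,0.88], [0.88,-0.47]] @ diag([4.1040409360199055, 1.6114118019528265]) @ [[0.40, 0.91], [0.91, -0.4]]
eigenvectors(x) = [[-0.93, -0.51], [0.36, -0.86]]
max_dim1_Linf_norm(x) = 3.62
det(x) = 6.61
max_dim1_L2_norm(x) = 3.7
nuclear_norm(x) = 5.72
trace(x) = 5.70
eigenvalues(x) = [1.62, 4.08]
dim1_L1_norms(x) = [3.27, 4.39]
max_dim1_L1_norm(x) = 4.39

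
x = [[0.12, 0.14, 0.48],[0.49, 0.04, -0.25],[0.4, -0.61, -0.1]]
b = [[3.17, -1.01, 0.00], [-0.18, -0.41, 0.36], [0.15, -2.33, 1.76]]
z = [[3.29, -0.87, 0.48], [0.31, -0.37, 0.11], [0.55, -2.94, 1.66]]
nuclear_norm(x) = 1.75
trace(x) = 0.06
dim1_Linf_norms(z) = [3.29, 0.37, 2.94]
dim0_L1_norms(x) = [1.01, 0.79, 0.83]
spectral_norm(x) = 0.82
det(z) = -0.90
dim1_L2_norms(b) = [3.33, 0.57, 2.92]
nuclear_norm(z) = 6.79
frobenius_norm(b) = 4.47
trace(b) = 4.52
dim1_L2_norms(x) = [0.51, 0.55, 0.74]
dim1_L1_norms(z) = [4.64, 0.79, 5.15]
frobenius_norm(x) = 1.05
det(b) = -0.00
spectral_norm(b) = 3.60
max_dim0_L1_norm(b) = 3.75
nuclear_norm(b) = 6.24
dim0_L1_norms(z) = [4.15, 4.18, 2.25]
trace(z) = 4.58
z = b + x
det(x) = -0.18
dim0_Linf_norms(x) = [0.49, 0.61, 0.48]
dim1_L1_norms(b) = [4.18, 0.95, 4.24]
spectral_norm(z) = 4.14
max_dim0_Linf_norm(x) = 0.61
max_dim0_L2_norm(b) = 3.18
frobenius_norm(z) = 4.87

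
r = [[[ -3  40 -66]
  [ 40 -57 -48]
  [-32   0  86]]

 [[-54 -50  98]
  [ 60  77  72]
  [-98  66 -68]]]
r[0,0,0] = -3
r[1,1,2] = 72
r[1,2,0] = -98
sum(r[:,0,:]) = -35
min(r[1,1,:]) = 60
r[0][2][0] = -32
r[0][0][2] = -66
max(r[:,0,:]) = 98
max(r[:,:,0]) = 60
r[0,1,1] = -57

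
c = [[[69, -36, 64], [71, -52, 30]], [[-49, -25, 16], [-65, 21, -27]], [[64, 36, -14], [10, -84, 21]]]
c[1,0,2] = 16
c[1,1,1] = 21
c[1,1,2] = -27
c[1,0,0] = -49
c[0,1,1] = -52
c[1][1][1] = 21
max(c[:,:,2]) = 64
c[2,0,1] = 36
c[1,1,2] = -27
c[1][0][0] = -49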